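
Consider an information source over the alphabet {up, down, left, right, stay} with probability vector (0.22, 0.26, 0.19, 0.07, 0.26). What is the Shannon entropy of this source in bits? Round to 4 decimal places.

H = −Σ pᵢ log₂ pᵢ.
−0.22·log₂(0.22) = 0.4806
−0.26·log₂(0.26) = 0.5053
−0.19·log₂(0.19) = 0.4552
−0.07·log₂(0.07) = 0.2686
−0.26·log₂(0.26) = 0.5053
Sum ≈ 2.2149 → 2.2149 bits.

2.2149 bits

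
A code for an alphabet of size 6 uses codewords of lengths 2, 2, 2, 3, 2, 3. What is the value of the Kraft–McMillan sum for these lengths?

1.25

With common denominator 2^3 = 8: Σ 2^(−ℓᵢ) = 2/8 + 2/8 + 2/8 + 1/8 + 2/8 + 1/8 = 10/8 = 1.25.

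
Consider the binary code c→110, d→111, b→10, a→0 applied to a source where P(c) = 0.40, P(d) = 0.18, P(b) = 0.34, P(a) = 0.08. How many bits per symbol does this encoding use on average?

L̄ = Σ pᵢ·ℓᵢ = 0.40·3 + 0.18·3 + 0.34·2 + 0.08·1 = 2.5 bits/symbol.

2.5 bits/symbol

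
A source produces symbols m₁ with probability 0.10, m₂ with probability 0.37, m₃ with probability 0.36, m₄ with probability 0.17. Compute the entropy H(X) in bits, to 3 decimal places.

H = −Σ pᵢ log₂ pᵢ.
−0.10·log₂(0.10) = 0.3322
−0.37·log₂(0.37) = 0.5307
−0.36·log₂(0.36) = 0.5306
−0.17·log₂(0.17) = 0.4346
Sum ≈ 1.8281 → 1.828 bits.

1.828 bits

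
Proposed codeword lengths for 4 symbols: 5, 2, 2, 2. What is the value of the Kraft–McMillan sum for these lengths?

0.78125

With common denominator 2^5 = 32: Σ 2^(−ℓᵢ) = 1/32 + 8/32 + 8/32 + 8/32 = 25/32 = 0.78125.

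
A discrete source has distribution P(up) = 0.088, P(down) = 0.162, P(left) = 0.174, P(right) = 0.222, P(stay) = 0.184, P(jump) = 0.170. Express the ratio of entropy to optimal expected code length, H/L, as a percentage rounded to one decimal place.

Entropy H = −Σ p log₂ p ≈ 2.5389 bits.
Huffman merges: 11/125+81/500→1/4; 17/100+87/500→43/125; 23/125+111/500→203/500; 1/4+43/125→297/500; 203/500+297/500→1. L = 1297/500 ≈ 2.5940.
Efficiency = H/L = 2.5389/2.5940 = 97.9%.

97.9%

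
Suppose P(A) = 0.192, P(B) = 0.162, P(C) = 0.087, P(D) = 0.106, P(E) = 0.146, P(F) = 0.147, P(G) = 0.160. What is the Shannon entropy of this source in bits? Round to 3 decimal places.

2.767 bits

H = −Σ pᵢ log₂ pᵢ.
−0.192·log₂(0.192) = 0.4571
−0.162·log₂(0.162) = 0.4254
−0.087·log₂(0.087) = 0.3065
−0.106·log₂(0.106) = 0.3432
−0.146·log₂(0.146) = 0.4053
−0.147·log₂(0.147) = 0.4066
−0.160·log₂(0.160) = 0.4230
Sum ≈ 2.7671 → 2.767 bits.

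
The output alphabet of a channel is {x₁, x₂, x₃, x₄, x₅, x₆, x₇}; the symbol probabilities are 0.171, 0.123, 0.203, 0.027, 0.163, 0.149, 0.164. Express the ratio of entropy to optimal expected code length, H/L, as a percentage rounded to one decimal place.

96.5%

Entropy H = −Σ p log₂ p ≈ 2.6788 bits.
Huffman merges: 27/1000+123/1000→3/20; 149/1000+3/20→299/1000; 163/1000+41/250→327/1000; 171/1000+203/1000→187/500; 299/1000+327/1000→313/500; 187/500+313/500→1. L = 347/125 ≈ 2.7760.
Efficiency = H/L = 2.6788/2.7760 = 96.5%.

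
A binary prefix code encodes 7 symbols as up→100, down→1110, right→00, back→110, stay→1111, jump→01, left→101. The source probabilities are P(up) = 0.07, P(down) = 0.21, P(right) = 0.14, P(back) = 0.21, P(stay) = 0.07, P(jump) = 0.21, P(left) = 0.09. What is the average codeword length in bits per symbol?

2.93 bits/symbol

L̄ = Σ pᵢ·ℓᵢ = 0.07·3 + 0.21·4 + 0.14·2 + 0.21·3 + 0.07·4 + 0.21·2 + 0.09·3 = 2.93 bits/symbol.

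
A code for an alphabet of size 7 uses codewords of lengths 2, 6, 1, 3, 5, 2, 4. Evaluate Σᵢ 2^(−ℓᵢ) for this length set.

1.234375

With common denominator 2^6 = 64: Σ 2^(−ℓᵢ) = 16/64 + 1/64 + 32/64 + 8/64 + 2/64 + 16/64 + 4/64 = 79/64 = 1.234375.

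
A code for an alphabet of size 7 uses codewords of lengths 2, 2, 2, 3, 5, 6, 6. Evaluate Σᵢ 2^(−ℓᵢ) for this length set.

0.9375

With common denominator 2^6 = 64: Σ 2^(−ℓᵢ) = 16/64 + 16/64 + 16/64 + 8/64 + 2/64 + 1/64 + 1/64 = 60/64 = 0.9375.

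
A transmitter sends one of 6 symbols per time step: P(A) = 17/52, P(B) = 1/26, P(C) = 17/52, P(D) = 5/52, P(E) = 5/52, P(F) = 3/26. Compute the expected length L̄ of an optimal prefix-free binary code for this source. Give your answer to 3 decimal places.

2.346 bits/symbol

Repeatedly combine the two least-probable nodes; the expected code length is the sum of the merged weights.
merge 1/26 + 5/52 → 7/52
merge 5/52 + 3/26 → 11/52
merge 7/52 + 11/52 → 9/26
merge 17/52 + 17/52 → 17/26
merge 9/26 + 17/26 → 1
L = 7/52 + 11/52 + 9/26 + 17/26 + 1 = 61/26 ≈ 2.346 bits/symbol.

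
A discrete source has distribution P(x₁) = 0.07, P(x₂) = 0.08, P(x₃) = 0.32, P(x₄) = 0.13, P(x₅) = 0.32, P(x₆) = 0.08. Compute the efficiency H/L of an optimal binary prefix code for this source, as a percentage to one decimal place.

96.9%

Entropy H = −Σ p log₂ p ≈ 2.2863 bits.
Huffman merges: 7/100+2/25→3/20; 2/25+13/100→21/100; 3/20+21/100→9/25; 8/25+8/25→16/25; 9/25+16/25→1. L = 59/25 ≈ 2.3600.
Efficiency = H/L = 2.2863/2.3600 = 96.9%.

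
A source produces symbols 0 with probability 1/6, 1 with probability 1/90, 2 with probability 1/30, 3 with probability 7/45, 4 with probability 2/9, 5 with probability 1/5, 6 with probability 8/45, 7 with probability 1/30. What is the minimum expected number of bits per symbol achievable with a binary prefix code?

2.7 bits/symbol

Repeatedly combine the two least-probable nodes; the expected code length is the sum of the merged weights.
merge 1/90 + 1/30 → 2/45
merge 1/30 + 2/45 → 7/90
merge 7/90 + 7/45 → 7/30
merge 1/6 + 8/45 → 31/90
merge 1/5 + 2/9 → 19/45
merge 7/30 + 31/90 → 26/45
merge 19/45 + 26/45 → 1
L = 2/45 + 7/90 + 7/30 + 31/90 + 19/45 + 26/45 + 1 = 27/10 = 2.7 bits/symbol.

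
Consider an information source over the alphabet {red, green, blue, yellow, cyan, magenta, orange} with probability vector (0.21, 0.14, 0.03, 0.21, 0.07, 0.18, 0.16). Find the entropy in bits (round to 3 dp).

2.631 bits

H = −Σ pᵢ log₂ pᵢ.
−0.21·log₂(0.21) = 0.4728
−0.14·log₂(0.14) = 0.3971
−0.03·log₂(0.03) = 0.1518
−0.21·log₂(0.21) = 0.4728
−0.07·log₂(0.07) = 0.2686
−0.18·log₂(0.18) = 0.4453
−0.16·log₂(0.16) = 0.4230
Sum ≈ 2.6314 → 2.631 bits.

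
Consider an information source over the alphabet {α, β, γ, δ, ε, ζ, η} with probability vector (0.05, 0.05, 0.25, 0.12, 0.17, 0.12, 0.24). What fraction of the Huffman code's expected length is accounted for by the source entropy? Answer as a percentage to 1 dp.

Entropy H = −Σ p log₂ p ≈ 2.5950 bits.
Huffman merges: 1/20+1/20→1/10; 1/10+3/25→11/50; 3/25+17/100→29/100; 11/50+6/25→23/50; 1/4+29/100→27/50; 23/50+27/50→1. L = 261/100 ≈ 2.6100.
Efficiency = H/L = 2.5950/2.6100 = 99.4%.

99.4%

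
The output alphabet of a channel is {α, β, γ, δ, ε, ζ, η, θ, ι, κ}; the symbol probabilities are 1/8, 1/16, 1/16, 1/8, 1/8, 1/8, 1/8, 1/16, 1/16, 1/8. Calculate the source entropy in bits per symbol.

Each probability is a power of 1/2, so log₂(1/p) is an integer.
H = Σ p·log₂(1/p) = 1/8·3 + 1/16·4 + 1/16·4 + 1/8·3 + 1/8·3 + 1/8·3 + 1/8·3 + 1/16·4 + 1/16·4 + 1/8·3 = 3.25 bits.

3.25 bits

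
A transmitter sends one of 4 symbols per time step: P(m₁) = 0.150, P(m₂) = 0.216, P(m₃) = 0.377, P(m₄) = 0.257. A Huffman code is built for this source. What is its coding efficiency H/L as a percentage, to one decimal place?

Entropy H = −Σ p log₂ p ≈ 1.9224 bits.
Huffman merges: 3/20+27/125→183/500; 257/1000+183/500→623/1000; 377/1000+623/1000→1. L = 1989/1000 ≈ 1.9890.
Efficiency = H/L = 1.9224/1.9890 = 96.7%.

96.7%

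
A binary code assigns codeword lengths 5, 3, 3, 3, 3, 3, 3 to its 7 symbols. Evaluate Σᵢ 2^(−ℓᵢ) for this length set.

0.78125

With common denominator 2^5 = 32: Σ 2^(−ℓᵢ) = 1/32 + 4/32 + 4/32 + 4/32 + 4/32 + 4/32 + 4/32 = 25/32 = 0.78125.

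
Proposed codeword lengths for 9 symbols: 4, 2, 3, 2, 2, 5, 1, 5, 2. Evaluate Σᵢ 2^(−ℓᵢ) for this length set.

1.75

With common denominator 2^5 = 32: Σ 2^(−ℓᵢ) = 2/32 + 8/32 + 4/32 + 8/32 + 8/32 + 1/32 + 16/32 + 1/32 + 8/32 = 56/32 = 1.75.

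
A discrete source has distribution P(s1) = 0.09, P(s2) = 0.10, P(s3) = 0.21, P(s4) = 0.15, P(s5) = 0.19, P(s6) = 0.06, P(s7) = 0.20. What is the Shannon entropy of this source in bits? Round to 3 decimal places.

H = −Σ pᵢ log₂ pᵢ.
−0.09·log₂(0.09) = 0.3127
−0.10·log₂(0.10) = 0.3322
−0.21·log₂(0.21) = 0.4728
−0.15·log₂(0.15) = 0.4105
−0.19·log₂(0.19) = 0.4552
−0.06·log₂(0.06) = 0.2435
−0.20·log₂(0.20) = 0.4644
Sum ≈ 2.6914 → 2.691 bits.

2.691 bits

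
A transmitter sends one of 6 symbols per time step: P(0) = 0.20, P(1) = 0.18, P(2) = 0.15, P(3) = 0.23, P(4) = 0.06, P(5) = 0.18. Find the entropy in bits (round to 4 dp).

H = −Σ pᵢ log₂ pᵢ.
−0.20·log₂(0.20) = 0.4644
−0.18·log₂(0.18) = 0.4453
−0.15·log₂(0.15) = 0.4105
−0.23·log₂(0.23) = 0.4877
−0.06·log₂(0.06) = 0.2435
−0.18·log₂(0.18) = 0.4453
Sum ≈ 2.4967 → 2.4967 bits.

2.4967 bits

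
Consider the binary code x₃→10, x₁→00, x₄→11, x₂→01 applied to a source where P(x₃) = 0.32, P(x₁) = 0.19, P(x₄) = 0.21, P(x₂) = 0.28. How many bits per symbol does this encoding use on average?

2 bits/symbol

L̄ = Σ pᵢ·ℓᵢ = 0.32·2 + 0.19·2 + 0.21·2 + 0.28·2 = 2 bits/symbol.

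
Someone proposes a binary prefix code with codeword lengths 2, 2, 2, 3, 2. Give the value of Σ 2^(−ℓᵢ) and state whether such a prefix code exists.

1.125; no

With common denominator 2^3 = 8: Σ 2^(−ℓᵢ) = 2/8 + 2/8 + 2/8 + 1/8 + 2/8 = 9/8 = 1.125.
Kraft's inequality requires Σ ≤ 1; here Σ = 1.125 > 1, so no such prefix code exists.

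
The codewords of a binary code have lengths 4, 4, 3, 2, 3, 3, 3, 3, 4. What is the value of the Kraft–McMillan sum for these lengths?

1.0625

With common denominator 2^4 = 16: Σ 2^(−ℓᵢ) = 1/16 + 1/16 + 2/16 + 4/16 + 2/16 + 2/16 + 2/16 + 2/16 + 1/16 = 17/16 = 1.0625.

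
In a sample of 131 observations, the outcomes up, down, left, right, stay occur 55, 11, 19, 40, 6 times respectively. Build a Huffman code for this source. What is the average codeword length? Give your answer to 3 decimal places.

Probabilities are the counts divided by 131.
Repeatedly combine the two least-probable nodes; the expected code length is the sum of the merged weights.
merge 6/131 + 11/131 → 17/131
merge 17/131 + 19/131 → 36/131
merge 36/131 + 40/131 → 76/131
merge 55/131 + 76/131 → 1
L = 17/131 + 36/131 + 76/131 + 1 = 260/131 ≈ 1.985 bits/symbol.

1.985 bits/symbol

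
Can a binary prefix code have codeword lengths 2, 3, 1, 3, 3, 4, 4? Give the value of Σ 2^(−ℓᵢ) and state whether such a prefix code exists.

With common denominator 2^4 = 16: Σ 2^(−ℓᵢ) = 4/16 + 2/16 + 8/16 + 2/16 + 2/16 + 1/16 + 1/16 = 20/16 = 1.25.
Kraft's inequality requires Σ ≤ 1; here Σ = 1.25 > 1, so no such prefix code exists.

1.25; no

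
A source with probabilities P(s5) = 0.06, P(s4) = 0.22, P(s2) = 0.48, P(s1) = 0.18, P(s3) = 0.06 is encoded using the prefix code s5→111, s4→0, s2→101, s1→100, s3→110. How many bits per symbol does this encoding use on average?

2.56 bits/symbol

L̄ = Σ pᵢ·ℓᵢ = 0.06·3 + 0.22·1 + 0.48·3 + 0.18·3 + 0.06·3 = 2.56 bits/symbol.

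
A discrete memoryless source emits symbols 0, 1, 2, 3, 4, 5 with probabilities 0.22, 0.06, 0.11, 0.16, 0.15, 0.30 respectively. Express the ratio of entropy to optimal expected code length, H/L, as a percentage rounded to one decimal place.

97.9%

Entropy H = −Σ p log₂ p ≈ 2.4290 bits.
Huffman merges: 3/50+11/100→17/100; 3/20+4/25→31/100; 17/100+11/50→39/100; 3/10+31/100→61/100; 39/100+61/100→1. L = 62/25 ≈ 2.4800.
Efficiency = H/L = 2.4290/2.4800 = 97.9%.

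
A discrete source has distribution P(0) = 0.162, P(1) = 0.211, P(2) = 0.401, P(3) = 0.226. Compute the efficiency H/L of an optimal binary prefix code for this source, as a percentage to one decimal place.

97.0%

Entropy H = −Σ p log₂ p ≈ 1.9126 bits.
Huffman merges: 81/500+211/1000→373/1000; 113/500+373/1000→599/1000; 401/1000+599/1000→1. L = 493/250 ≈ 1.9720.
Efficiency = H/L = 1.9126/1.9720 = 97.0%.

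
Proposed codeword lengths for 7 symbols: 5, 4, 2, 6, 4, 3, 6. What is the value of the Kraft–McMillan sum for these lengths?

0.5625

With common denominator 2^6 = 64: Σ 2^(−ℓᵢ) = 2/64 + 4/64 + 16/64 + 1/64 + 4/64 + 8/64 + 1/64 = 36/64 = 0.5625.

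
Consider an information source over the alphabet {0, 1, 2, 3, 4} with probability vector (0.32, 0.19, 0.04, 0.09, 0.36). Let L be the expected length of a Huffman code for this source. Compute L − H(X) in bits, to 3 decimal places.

0.080 bits

Entropy H = −Σ p log₂ p ≈ 2.0103 bits.
Huffman merges: 1/25+9/100→13/100; 13/100+19/100→8/25; 8/25+8/25→16/25; 9/25+16/25→1. L = 209/100 ≈ 2.0900.
L − H = 2.0900 − 2.0103 = 0.080 bits.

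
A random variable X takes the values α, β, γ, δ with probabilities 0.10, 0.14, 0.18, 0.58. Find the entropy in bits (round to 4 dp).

H = −Σ pᵢ log₂ pᵢ.
−0.10·log₂(0.10) = 0.3322
−0.14·log₂(0.14) = 0.3971
−0.18·log₂(0.18) = 0.4453
−0.58·log₂(0.58) = 0.4558
Sum ≈ 1.6304 → 1.6304 bits.

1.6304 bits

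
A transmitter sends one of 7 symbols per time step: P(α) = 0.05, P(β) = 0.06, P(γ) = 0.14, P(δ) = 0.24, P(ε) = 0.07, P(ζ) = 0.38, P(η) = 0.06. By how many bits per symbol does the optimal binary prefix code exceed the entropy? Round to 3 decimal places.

Entropy H = −Σ p log₂ p ≈ 2.3934 bits.
Huffman merges: 1/20+3/50→11/100; 3/50+7/100→13/100; 11/100+13/100→6/25; 7/50+6/25→19/50; 6/25+19/50→31/50; 19/50+31/50→1. L = 62/25 ≈ 2.4800.
L − H = 2.4800 − 2.3934 = 0.087 bits.

0.087 bits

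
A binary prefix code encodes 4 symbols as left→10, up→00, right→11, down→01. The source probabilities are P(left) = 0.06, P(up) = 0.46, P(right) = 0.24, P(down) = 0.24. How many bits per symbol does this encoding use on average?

2 bits/symbol

L̄ = Σ pᵢ·ℓᵢ = 0.06·2 + 0.46·2 + 0.24·2 + 0.24·2 = 2 bits/symbol.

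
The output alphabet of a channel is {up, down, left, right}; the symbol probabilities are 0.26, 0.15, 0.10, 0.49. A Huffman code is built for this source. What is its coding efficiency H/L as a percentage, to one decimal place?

99.6%

Entropy H = −Σ p log₂ p ≈ 1.7523 bits.
Huffman merges: 1/10+3/20→1/4; 1/4+13/50→51/100; 49/100+51/100→1. L = 44/25 ≈ 1.7600.
Efficiency = H/L = 1.7523/1.7600 = 99.6%.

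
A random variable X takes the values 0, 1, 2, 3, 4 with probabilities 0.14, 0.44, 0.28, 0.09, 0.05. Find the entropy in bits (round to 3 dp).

H = −Σ pᵢ log₂ pᵢ.
−0.14·log₂(0.14) = 0.3971
−0.44·log₂(0.44) = 0.5211
−0.28·log₂(0.28) = 0.5142
−0.09·log₂(0.09) = 0.3127
−0.05·log₂(0.05) = 0.2161
Sum ≈ 1.9612 → 1.961 bits.

1.961 bits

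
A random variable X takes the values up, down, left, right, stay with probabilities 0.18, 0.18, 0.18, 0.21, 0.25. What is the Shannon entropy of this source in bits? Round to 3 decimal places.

2.309 bits

H = −Σ pᵢ log₂ pᵢ.
−0.18·log₂(0.18) = 0.4453
−0.18·log₂(0.18) = 0.4453
−0.18·log₂(0.18) = 0.4453
−0.21·log₂(0.21) = 0.4728
−0.25·log₂(0.25) = 0.5000
Sum ≈ 2.3087 → 2.309 bits.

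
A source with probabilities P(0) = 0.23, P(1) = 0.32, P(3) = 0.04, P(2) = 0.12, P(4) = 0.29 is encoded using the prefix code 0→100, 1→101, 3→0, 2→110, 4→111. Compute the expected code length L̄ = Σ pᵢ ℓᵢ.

2.92 bits/symbol

L̄ = Σ pᵢ·ℓᵢ = 0.23·3 + 0.32·3 + 0.04·1 + 0.12·3 + 0.29·3 = 2.92 bits/symbol.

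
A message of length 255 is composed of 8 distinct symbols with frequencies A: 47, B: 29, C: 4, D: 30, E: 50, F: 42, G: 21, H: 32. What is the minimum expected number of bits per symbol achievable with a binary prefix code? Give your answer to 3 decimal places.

Probabilities are the counts divided by 255.
Repeatedly combine the two least-probable nodes; the expected code length is the sum of the merged weights.
merge 4/255 + 7/85 → 5/51
merge 5/51 + 29/255 → 18/85
merge 2/17 + 32/255 → 62/255
merge 14/85 + 47/255 → 89/255
merge 10/51 + 18/85 → 104/255
merge 62/255 + 89/255 → 151/255
merge 104/255 + 151/255 → 1
L = 5/51 + 18/85 + 62/255 + 89/255 + 104/255 + 151/255 + 1 = 148/51 ≈ 2.902 bits/symbol.

2.902 bits/symbol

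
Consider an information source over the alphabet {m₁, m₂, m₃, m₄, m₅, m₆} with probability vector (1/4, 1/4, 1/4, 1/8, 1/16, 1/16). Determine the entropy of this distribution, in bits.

2.375 bits

Each probability is a power of 1/2, so log₂(1/p) is an integer.
H = Σ p·log₂(1/p) = 1/4·2 + 1/4·2 + 1/4·2 + 1/8·3 + 1/16·4 + 1/16·4 = 2.375 bits.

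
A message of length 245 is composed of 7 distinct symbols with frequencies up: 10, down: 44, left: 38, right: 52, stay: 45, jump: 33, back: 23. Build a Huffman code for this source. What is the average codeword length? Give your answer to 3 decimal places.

Probabilities are the counts divided by 245.
Repeatedly combine the two least-probable nodes; the expected code length is the sum of the merged weights.
merge 2/49 + 23/245 → 33/245
merge 33/245 + 33/245 → 66/245
merge 38/245 + 44/245 → 82/245
merge 9/49 + 52/245 → 97/245
merge 66/245 + 82/245 → 148/245
merge 97/245 + 148/245 → 1
L = 33/245 + 66/245 + 82/245 + 97/245 + 148/245 + 1 = 671/245 ≈ 2.739 bits/symbol.

2.739 bits/symbol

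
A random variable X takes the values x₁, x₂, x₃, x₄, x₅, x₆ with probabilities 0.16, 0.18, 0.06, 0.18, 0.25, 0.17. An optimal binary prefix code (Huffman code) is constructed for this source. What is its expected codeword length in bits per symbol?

2.57 bits/symbol

Repeatedly combine the two least-probable nodes; the expected code length is the sum of the merged weights.
merge 3/50 + 4/25 → 11/50
merge 17/100 + 9/50 → 7/20
merge 9/50 + 11/50 → 2/5
merge 1/4 + 7/20 → 3/5
merge 2/5 + 3/5 → 1
L = 11/50 + 7/20 + 2/5 + 3/5 + 1 = 257/100 = 2.57 bits/symbol.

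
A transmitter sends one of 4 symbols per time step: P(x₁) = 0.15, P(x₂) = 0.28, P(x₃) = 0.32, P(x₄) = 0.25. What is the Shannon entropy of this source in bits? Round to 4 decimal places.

H = −Σ pᵢ log₂ pᵢ.
−0.15·log₂(0.15) = 0.4105
−0.28·log₂(0.28) = 0.5142
−0.32·log₂(0.32) = 0.5260
−0.25·log₂(0.25) = 0.5000
Sum ≈ 1.9508 → 1.9508 bits.

1.9508 bits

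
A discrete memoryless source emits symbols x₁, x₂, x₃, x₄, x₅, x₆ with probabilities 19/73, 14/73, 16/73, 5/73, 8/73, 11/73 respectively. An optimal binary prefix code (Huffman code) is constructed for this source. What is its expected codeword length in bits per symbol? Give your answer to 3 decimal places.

Repeatedly combine the two least-probable nodes; the expected code length is the sum of the merged weights.
merge 5/73 + 8/73 → 13/73
merge 11/73 + 13/73 → 24/73
merge 14/73 + 16/73 → 30/73
merge 19/73 + 24/73 → 43/73
merge 30/73 + 43/73 → 1
L = 13/73 + 24/73 + 30/73 + 43/73 + 1 = 183/73 ≈ 2.507 bits/symbol.

2.507 bits/symbol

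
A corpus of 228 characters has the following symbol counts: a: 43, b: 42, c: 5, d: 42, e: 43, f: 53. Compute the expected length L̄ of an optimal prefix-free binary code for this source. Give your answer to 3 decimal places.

2.579 bits/symbol

Probabilities are the counts divided by 228.
Repeatedly combine the two least-probable nodes; the expected code length is the sum of the merged weights.
merge 5/228 + 7/38 → 47/228
merge 7/38 + 43/228 → 85/228
merge 43/228 + 47/228 → 15/38
merge 53/228 + 85/228 → 23/38
merge 15/38 + 23/38 → 1
L = 47/228 + 85/228 + 15/38 + 23/38 + 1 = 49/19 ≈ 2.579 bits/symbol.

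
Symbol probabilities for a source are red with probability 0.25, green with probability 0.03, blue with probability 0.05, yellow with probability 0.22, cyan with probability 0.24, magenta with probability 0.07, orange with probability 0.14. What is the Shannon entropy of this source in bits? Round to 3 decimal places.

H = −Σ pᵢ log₂ pᵢ.
−0.25·log₂(0.25) = 0.5000
−0.03·log₂(0.03) = 0.1518
−0.05·log₂(0.05) = 0.2161
−0.22·log₂(0.22) = 0.4806
−0.24·log₂(0.24) = 0.4941
−0.07·log₂(0.07) = 0.2686
−0.14·log₂(0.14) = 0.3971
Sum ≈ 2.5082 → 2.508 bits.

2.508 bits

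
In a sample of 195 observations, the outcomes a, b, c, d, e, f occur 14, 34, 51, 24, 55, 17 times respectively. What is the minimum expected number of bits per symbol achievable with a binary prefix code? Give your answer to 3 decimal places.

Probabilities are the counts divided by 195.
Repeatedly combine the two least-probable nodes; the expected code length is the sum of the merged weights.
merge 14/195 + 17/195 → 31/195
merge 8/65 + 31/195 → 11/39
merge 34/195 + 17/65 → 17/39
merge 11/39 + 11/39 → 22/39
merge 17/39 + 22/39 → 1
L = 31/195 + 11/39 + 17/39 + 22/39 + 1 = 476/195 ≈ 2.441 bits/symbol.

2.441 bits/symbol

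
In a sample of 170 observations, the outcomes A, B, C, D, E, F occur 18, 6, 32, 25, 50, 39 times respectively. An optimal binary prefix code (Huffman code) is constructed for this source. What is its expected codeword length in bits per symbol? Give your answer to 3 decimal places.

2.429 bits/symbol

Probabilities are the counts divided by 170.
Repeatedly combine the two least-probable nodes; the expected code length is the sum of the merged weights.
merge 3/85 + 9/85 → 12/85
merge 12/85 + 5/34 → 49/170
merge 16/85 + 39/170 → 71/170
merge 49/170 + 5/17 → 99/170
merge 71/170 + 99/170 → 1
L = 12/85 + 49/170 + 71/170 + 99/170 + 1 = 413/170 ≈ 2.429 bits/symbol.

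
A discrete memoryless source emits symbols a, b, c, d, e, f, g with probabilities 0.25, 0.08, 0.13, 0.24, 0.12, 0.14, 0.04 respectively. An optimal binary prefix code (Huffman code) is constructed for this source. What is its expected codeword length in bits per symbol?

2.63 bits/symbol

Repeatedly combine the two least-probable nodes; the expected code length is the sum of the merged weights.
merge 1/25 + 2/25 → 3/25
merge 3/25 + 3/25 → 6/25
merge 13/100 + 7/50 → 27/100
merge 6/25 + 6/25 → 12/25
merge 1/4 + 27/100 → 13/25
merge 12/25 + 13/25 → 1
L = 3/25 + 6/25 + 27/100 + 12/25 + 13/25 + 1 = 263/100 = 2.63 bits/symbol.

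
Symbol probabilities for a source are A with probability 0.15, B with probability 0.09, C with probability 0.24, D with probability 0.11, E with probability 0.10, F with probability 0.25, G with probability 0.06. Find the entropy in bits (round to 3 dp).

H = −Σ pᵢ log₂ pᵢ.
−0.15·log₂(0.15) = 0.4105
−0.09·log₂(0.09) = 0.3127
−0.24·log₂(0.24) = 0.4941
−0.11·log₂(0.11) = 0.3503
−0.10·log₂(0.10) = 0.3322
−0.25·log₂(0.25) = 0.5000
−0.06·log₂(0.06) = 0.2435
Sum ≈ 2.6433 → 2.643 bits.

2.643 bits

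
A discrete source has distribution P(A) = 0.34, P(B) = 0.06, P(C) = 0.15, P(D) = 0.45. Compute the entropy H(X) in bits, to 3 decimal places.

H = −Σ pᵢ log₂ pᵢ.
−0.34·log₂(0.34) = 0.5292
−0.06·log₂(0.06) = 0.2435
−0.15·log₂(0.15) = 0.4105
−0.45·log₂(0.45) = 0.5184
Sum ≈ 1.7017 → 1.702 bits.

1.702 bits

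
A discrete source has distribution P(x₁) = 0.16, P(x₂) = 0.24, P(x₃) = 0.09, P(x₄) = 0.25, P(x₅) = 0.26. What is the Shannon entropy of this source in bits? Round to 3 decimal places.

H = −Σ pᵢ log₂ pᵢ.
−0.16·log₂(0.16) = 0.4230
−0.24·log₂(0.24) = 0.4941
−0.09·log₂(0.09) = 0.3127
−0.25·log₂(0.25) = 0.5000
−0.26·log₂(0.26) = 0.5053
Sum ≈ 2.2351 → 2.235 bits.

2.235 bits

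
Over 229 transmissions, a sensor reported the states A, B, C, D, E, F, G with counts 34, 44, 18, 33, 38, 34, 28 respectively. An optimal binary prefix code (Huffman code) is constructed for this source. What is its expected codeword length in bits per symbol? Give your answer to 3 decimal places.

2.808 bits/symbol

Probabilities are the counts divided by 229.
Repeatedly combine the two least-probable nodes; the expected code length is the sum of the merged weights.
merge 18/229 + 28/229 → 46/229
merge 33/229 + 34/229 → 67/229
merge 34/229 + 38/229 → 72/229
merge 44/229 + 46/229 → 90/229
merge 67/229 + 72/229 → 139/229
merge 90/229 + 139/229 → 1
L = 46/229 + 67/229 + 72/229 + 90/229 + 139/229 + 1 = 643/229 ≈ 2.808 bits/symbol.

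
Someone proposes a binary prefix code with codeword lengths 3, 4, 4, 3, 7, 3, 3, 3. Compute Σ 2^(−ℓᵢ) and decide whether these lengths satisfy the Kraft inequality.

With common denominator 2^7 = 128: Σ 2^(−ℓᵢ) = 16/128 + 8/128 + 8/128 + 16/128 + 1/128 + 16/128 + 16/128 + 16/128 = 97/128 = 0.7578125.
Kraft's inequality requires Σ ≤ 1; here Σ = 0.7578125 ≤ 1, so such a prefix code exists.

0.7578125; yes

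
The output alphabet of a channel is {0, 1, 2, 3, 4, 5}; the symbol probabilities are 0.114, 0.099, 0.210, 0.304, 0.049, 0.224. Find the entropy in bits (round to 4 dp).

H = −Σ pᵢ log₂ pᵢ.
−0.114·log₂(0.114) = 0.3571
−0.099·log₂(0.099) = 0.3303
−0.210·log₂(0.210) = 0.4728
−0.304·log₂(0.304) = 0.5222
−0.049·log₂(0.049) = 0.2132
−0.224·log₂(0.224) = 0.4835
Sum ≈ 2.3792 → 2.3792 bits.

2.3792 bits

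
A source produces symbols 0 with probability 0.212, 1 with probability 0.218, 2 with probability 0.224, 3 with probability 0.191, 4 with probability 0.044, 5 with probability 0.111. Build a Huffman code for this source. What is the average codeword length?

Repeatedly combine the two least-probable nodes; the expected code length is the sum of the merged weights.
merge 11/250 + 111/1000 → 31/200
merge 31/200 + 191/1000 → 173/500
merge 53/250 + 109/500 → 43/100
merge 28/125 + 173/500 → 57/100
merge 43/100 + 57/100 → 1
L = 31/200 + 173/500 + 43/100 + 57/100 + 1 = 2501/1000 = 2.501 bits/symbol.

2.501 bits/symbol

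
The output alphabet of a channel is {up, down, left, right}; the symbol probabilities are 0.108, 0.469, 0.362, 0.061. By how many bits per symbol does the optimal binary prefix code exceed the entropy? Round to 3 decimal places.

Entropy H = −Σ p log₂ p ≈ 1.6359 bits.
Huffman merges: 61/1000+27/250→169/1000; 169/1000+181/500→531/1000; 469/1000+531/1000→1. L = 17/10 ≈ 1.7000.
L − H = 1.7000 − 1.6359 = 0.064 bits.

0.064 bits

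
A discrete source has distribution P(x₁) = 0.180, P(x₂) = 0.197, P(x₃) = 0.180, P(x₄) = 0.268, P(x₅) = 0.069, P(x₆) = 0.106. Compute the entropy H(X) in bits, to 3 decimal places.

H = −Σ pᵢ log₂ pᵢ.
−0.180·log₂(0.180) = 0.4453
−0.197·log₂(0.197) = 0.4617
−0.180·log₂(0.180) = 0.4453
−0.268·log₂(0.268) = 0.5091
−0.069·log₂(0.069) = 0.2662
−0.106·log₂(0.106) = 0.3432
Sum ≈ 2.4708 → 2.471 bits.

2.471 bits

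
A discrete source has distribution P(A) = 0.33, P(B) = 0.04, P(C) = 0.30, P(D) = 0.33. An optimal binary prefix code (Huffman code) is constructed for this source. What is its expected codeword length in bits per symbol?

Repeatedly combine the two least-probable nodes; the expected code length is the sum of the merged weights.
merge 1/25 + 3/10 → 17/50
merge 33/100 + 33/100 → 33/50
merge 17/50 + 33/50 → 1
L = 17/50 + 33/50 + 1 = 2 bits/symbol.

2 bits/symbol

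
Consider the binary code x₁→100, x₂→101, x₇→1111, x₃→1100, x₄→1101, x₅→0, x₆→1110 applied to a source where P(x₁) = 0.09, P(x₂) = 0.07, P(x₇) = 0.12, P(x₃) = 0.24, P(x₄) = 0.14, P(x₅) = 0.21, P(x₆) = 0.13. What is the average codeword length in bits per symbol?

L̄ = Σ pᵢ·ℓᵢ = 0.09·3 + 0.07·3 + 0.12·4 + 0.24·4 + 0.14·4 + 0.21·1 + 0.13·4 = 3.21 bits/symbol.

3.21 bits/symbol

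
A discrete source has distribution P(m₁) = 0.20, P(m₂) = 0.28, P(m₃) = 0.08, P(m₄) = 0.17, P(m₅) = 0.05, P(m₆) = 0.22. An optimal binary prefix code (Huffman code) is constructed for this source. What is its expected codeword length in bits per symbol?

2.43 bits/symbol

Repeatedly combine the two least-probable nodes; the expected code length is the sum of the merged weights.
merge 1/20 + 2/25 → 13/100
merge 13/100 + 17/100 → 3/10
merge 1/5 + 11/50 → 21/50
merge 7/25 + 3/10 → 29/50
merge 21/50 + 29/50 → 1
L = 13/100 + 3/10 + 21/50 + 29/50 + 1 = 243/100 = 2.43 bits/symbol.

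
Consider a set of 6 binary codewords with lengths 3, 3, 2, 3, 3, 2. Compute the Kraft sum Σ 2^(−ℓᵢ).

With common denominator 2^3 = 8: Σ 2^(−ℓᵢ) = 1/8 + 1/8 + 2/8 + 1/8 + 1/8 + 2/8 = 8/8 = 1.

1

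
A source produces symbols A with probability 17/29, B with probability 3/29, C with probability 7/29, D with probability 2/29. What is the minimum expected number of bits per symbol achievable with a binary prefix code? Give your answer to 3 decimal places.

Repeatedly combine the two least-probable nodes; the expected code length is the sum of the merged weights.
merge 2/29 + 3/29 → 5/29
merge 5/29 + 7/29 → 12/29
merge 12/29 + 17/29 → 1
L = 5/29 + 12/29 + 1 = 46/29 ≈ 1.586 bits/symbol.

1.586 bits/symbol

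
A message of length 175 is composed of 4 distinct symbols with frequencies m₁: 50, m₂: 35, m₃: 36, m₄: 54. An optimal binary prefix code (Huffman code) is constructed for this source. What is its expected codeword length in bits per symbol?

2 bits/symbol

Probabilities are the counts divided by 175.
Repeatedly combine the two least-probable nodes; the expected code length is the sum of the merged weights.
merge 1/5 + 36/175 → 71/175
merge 2/7 + 54/175 → 104/175
merge 71/175 + 104/175 → 1
L = 71/175 + 104/175 + 1 = 2 bits/symbol.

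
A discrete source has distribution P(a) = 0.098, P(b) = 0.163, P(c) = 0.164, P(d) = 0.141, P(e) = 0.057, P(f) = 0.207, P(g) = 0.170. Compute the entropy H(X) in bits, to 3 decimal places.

2.722 bits

H = −Σ pᵢ log₂ pᵢ.
−0.098·log₂(0.098) = 0.3284
−0.163·log₂(0.163) = 0.4266
−0.164·log₂(0.164) = 0.4278
−0.141·log₂(0.141) = 0.3985
−0.057·log₂(0.057) = 0.2356
−0.207·log₂(0.207) = 0.4704
−0.170·log₂(0.170) = 0.4346
Sum ≈ 2.7218 → 2.722 bits.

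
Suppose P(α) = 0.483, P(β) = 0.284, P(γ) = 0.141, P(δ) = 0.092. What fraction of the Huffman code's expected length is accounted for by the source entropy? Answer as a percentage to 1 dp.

Entropy H = −Σ p log₂ p ≈ 1.7380 bits.
Huffman merges: 23/250+141/1000→233/1000; 233/1000+71/250→517/1000; 483/1000+517/1000→1. L = 7/4 ≈ 1.7500.
Efficiency = H/L = 1.7380/1.7500 = 99.3%.

99.3%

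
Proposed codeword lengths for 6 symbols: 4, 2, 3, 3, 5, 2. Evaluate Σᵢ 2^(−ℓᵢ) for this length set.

0.84375

With common denominator 2^5 = 32: Σ 2^(−ℓᵢ) = 2/32 + 8/32 + 4/32 + 4/32 + 1/32 + 8/32 = 27/32 = 0.84375.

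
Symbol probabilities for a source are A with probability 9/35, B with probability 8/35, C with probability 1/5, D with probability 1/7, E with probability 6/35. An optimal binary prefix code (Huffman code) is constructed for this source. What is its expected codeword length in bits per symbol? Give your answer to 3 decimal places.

Repeatedly combine the two least-probable nodes; the expected code length is the sum of the merged weights.
merge 1/7 + 6/35 → 11/35
merge 1/5 + 8/35 → 3/7
merge 9/35 + 11/35 → 4/7
merge 3/7 + 4/7 → 1
L = 11/35 + 3/7 + 4/7 + 1 = 81/35 ≈ 2.314 bits/symbol.

2.314 bits/symbol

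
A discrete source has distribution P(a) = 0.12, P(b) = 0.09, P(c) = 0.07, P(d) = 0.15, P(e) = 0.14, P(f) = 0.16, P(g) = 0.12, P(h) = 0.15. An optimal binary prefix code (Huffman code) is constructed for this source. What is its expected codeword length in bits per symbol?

Repeatedly combine the two least-probable nodes; the expected code length is the sum of the merged weights.
merge 7/100 + 9/100 → 4/25
merge 3/25 + 3/25 → 6/25
merge 7/50 + 3/20 → 29/100
merge 3/20 + 4/25 → 31/100
merge 4/25 + 6/25 → 2/5
merge 29/100 + 31/100 → 3/5
merge 2/5 + 3/5 → 1
L = 4/25 + 6/25 + 29/100 + 31/100 + 2/5 + 3/5 + 1 = 3 bits/symbol.

3 bits/symbol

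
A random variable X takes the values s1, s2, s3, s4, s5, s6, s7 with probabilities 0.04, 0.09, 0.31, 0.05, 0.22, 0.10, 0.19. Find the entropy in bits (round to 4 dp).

2.5063 bits

H = −Σ pᵢ log₂ pᵢ.
−0.04·log₂(0.04) = 0.1858
−0.09·log₂(0.09) = 0.3127
−0.31·log₂(0.31) = 0.5238
−0.05·log₂(0.05) = 0.2161
−0.22·log₂(0.22) = 0.4806
−0.10·log₂(0.10) = 0.3322
−0.19·log₂(0.19) = 0.4552
Sum ≈ 2.5063 → 2.5063 bits.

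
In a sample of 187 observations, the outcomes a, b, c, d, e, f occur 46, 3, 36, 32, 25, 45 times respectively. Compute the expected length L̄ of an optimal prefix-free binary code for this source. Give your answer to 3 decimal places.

2.471 bits/symbol

Probabilities are the counts divided by 187.
Repeatedly combine the two least-probable nodes; the expected code length is the sum of the merged weights.
merge 3/187 + 25/187 → 28/187
merge 28/187 + 32/187 → 60/187
merge 36/187 + 45/187 → 81/187
merge 46/187 + 60/187 → 106/187
merge 81/187 + 106/187 → 1
L = 28/187 + 60/187 + 81/187 + 106/187 + 1 = 42/17 ≈ 2.471 bits/symbol.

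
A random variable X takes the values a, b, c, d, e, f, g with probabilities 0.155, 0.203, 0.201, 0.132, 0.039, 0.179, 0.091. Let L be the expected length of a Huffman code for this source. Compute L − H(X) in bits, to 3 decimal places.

0.050 bits

Entropy H = −Σ p log₂ p ≈ 2.6763 bits.
Huffman merges: 39/1000+91/1000→13/100; 13/100+33/250→131/500; 31/200+179/1000→167/500; 201/1000+203/1000→101/250; 131/500+167/500→149/250; 101/250+149/250→1. L = 1363/500 ≈ 2.7260.
L − H = 2.7260 − 2.6763 = 0.050 bits.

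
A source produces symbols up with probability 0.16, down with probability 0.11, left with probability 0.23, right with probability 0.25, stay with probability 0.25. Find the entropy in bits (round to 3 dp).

2.261 bits

H = −Σ pᵢ log₂ pᵢ.
−0.16·log₂(0.16) = 0.4230
−0.11·log₂(0.11) = 0.3503
−0.23·log₂(0.23) = 0.4877
−0.25·log₂(0.25) = 0.5000
−0.25·log₂(0.25) = 0.5000
Sum ≈ 2.2610 → 2.261 bits.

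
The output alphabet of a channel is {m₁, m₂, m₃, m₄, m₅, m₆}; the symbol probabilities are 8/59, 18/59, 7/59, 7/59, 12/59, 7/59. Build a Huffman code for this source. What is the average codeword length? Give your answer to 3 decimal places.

Repeatedly combine the two least-probable nodes; the expected code length is the sum of the merged weights.
merge 7/59 + 7/59 → 14/59
merge 7/59 + 8/59 → 15/59
merge 12/59 + 14/59 → 26/59
merge 15/59 + 18/59 → 33/59
merge 26/59 + 33/59 → 1
L = 14/59 + 15/59 + 26/59 + 33/59 + 1 = 147/59 ≈ 2.492 bits/symbol.

2.492 bits/symbol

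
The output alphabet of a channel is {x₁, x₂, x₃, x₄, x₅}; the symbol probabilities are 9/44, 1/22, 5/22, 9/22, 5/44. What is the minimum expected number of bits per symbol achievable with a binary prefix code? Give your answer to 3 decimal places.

Repeatedly combine the two least-probable nodes; the expected code length is the sum of the merged weights.
merge 1/22 + 5/44 → 7/44
merge 7/44 + 9/44 → 4/11
merge 5/22 + 4/11 → 13/22
merge 9/22 + 13/22 → 1
L = 7/44 + 4/11 + 13/22 + 1 = 93/44 ≈ 2.114 bits/symbol.

2.114 bits/symbol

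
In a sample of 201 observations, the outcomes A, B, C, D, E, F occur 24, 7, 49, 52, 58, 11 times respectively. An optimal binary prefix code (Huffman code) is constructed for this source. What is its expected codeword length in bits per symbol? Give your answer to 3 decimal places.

Probabilities are the counts divided by 201.
Repeatedly combine the two least-probable nodes; the expected code length is the sum of the merged weights.
merge 7/201 + 11/201 → 6/67
merge 6/67 + 8/67 → 14/67
merge 14/67 + 49/201 → 91/201
merge 52/201 + 58/201 → 110/201
merge 91/201 + 110/201 → 1
L = 6/67 + 14/67 + 91/201 + 110/201 + 1 = 154/67 ≈ 2.299 bits/symbol.

2.299 bits/symbol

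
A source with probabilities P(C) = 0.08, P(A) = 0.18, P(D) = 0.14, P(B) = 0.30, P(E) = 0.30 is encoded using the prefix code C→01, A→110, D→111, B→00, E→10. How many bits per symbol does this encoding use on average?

L̄ = Σ pᵢ·ℓᵢ = 0.08·2 + 0.18·3 + 0.14·3 + 0.30·2 + 0.30·2 = 2.32 bits/symbol.

2.32 bits/symbol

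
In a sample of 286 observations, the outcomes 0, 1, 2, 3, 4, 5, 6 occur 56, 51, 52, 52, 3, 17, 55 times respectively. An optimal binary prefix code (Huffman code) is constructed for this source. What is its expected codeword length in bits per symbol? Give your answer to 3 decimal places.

Probabilities are the counts divided by 286.
Repeatedly combine the two least-probable nodes; the expected code length is the sum of the merged weights.
merge 3/286 + 17/286 → 10/143
merge 10/143 + 51/286 → 71/286
merge 2/11 + 2/11 → 4/11
merge 5/26 + 28/143 → 111/286
merge 71/286 + 4/11 → 175/286
merge 111/286 + 175/286 → 1
L = 10/143 + 71/286 + 4/11 + 111/286 + 175/286 + 1 = 59/22 ≈ 2.682 bits/symbol.

2.682 bits/symbol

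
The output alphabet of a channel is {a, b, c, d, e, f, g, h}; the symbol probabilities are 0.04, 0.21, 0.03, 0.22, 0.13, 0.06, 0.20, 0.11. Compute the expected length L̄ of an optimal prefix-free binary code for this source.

Repeatedly combine the two least-probable nodes; the expected code length is the sum of the merged weights.
merge 3/100 + 1/25 → 7/100
merge 3/50 + 7/100 → 13/100
merge 11/100 + 13/100 → 6/25
merge 13/100 + 1/5 → 33/100
merge 21/100 + 11/50 → 43/100
merge 6/25 + 33/100 → 57/100
merge 43/100 + 57/100 → 1
L = 7/100 + 13/100 + 6/25 + 33/100 + 43/100 + 57/100 + 1 = 277/100 = 2.77 bits/symbol.

2.77 bits/symbol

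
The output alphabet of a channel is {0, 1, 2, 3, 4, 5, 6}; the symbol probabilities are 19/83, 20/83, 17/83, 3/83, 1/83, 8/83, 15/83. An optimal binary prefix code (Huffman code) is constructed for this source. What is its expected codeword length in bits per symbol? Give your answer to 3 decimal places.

Repeatedly combine the two least-probable nodes; the expected code length is the sum of the merged weights.
merge 1/83 + 3/83 → 4/83
merge 4/83 + 8/83 → 12/83
merge 12/83 + 15/83 → 27/83
merge 17/83 + 19/83 → 36/83
merge 20/83 + 27/83 → 47/83
merge 36/83 + 47/83 → 1
L = 4/83 + 12/83 + 27/83 + 36/83 + 47/83 + 1 = 209/83 ≈ 2.518 bits/symbol.

2.518 bits/symbol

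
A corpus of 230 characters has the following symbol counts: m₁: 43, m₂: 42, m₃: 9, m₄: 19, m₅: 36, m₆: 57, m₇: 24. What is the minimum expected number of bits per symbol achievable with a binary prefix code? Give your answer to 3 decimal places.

2.687 bits/symbol

Probabilities are the counts divided by 230.
Repeatedly combine the two least-probable nodes; the expected code length is the sum of the merged weights.
merge 9/230 + 19/230 → 14/115
merge 12/115 + 14/115 → 26/115
merge 18/115 + 21/115 → 39/115
merge 43/230 + 26/115 → 19/46
merge 57/230 + 39/115 → 27/46
merge 19/46 + 27/46 → 1
L = 14/115 + 26/115 + 39/115 + 19/46 + 27/46 + 1 = 309/115 ≈ 2.687 bits/symbol.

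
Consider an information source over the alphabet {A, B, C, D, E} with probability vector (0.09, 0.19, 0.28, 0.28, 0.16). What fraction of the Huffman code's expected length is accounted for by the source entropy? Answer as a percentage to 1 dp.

98.6%

Entropy H = −Σ p log₂ p ≈ 2.2193 bits.
Huffman merges: 9/100+4/25→1/4; 19/100+1/4→11/25; 7/25+7/25→14/25; 11/25+14/25→1. L = 9/4 ≈ 2.2500.
Efficiency = H/L = 2.2193/2.2500 = 98.6%.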